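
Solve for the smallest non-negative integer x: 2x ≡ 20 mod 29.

10

2⁻¹ ≡ 15 (mod 29) because 2·15 = 30 = 1·29 + 1.
Multiplying both sides by 15: x ≡ 15·20 = 300 ≡ 10 (mod 29).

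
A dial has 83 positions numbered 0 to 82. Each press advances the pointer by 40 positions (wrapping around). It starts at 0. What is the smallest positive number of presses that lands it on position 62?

14

The inverse of 40 mod 83 is 27 (since 40·27 = 1080 ≡ 1).
Multiplying both sides by 27: x ≡ 27·62 = 1674 ≡ 14 (mod 83).
Check: 40·14 = 560 = 6·83 + 62.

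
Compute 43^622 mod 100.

49

By repeated squaring mod 100: 43^1≡43, 43^2≡49, 43^4≡1, 43^8≡1, 43^16≡1, 43^32≡1, 43^64≡1, 43^128≡1, 43^256≡1, 43^512≡1.
Since 622 = 2 + 4 + 8 + 32 + 64 + 512 in binary, 43^622 ≡ 49·1·1·1·1·1 ≡ 49 (mod 100).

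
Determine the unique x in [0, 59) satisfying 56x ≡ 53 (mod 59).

2

The inverse of 56 mod 59 is 39 (since 56·39 = 2184 ≡ 1).
Multiplying both sides by 39: x ≡ 39·53 = 2067 ≡ 2 (mod 59).
Check: 56·2 = 112 = 1·59 + 53.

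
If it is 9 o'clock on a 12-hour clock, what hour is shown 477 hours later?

477 mod 12 = 9 (since 39·12 = 468).
9 + 9 → 6 on a 12-hour dial.

6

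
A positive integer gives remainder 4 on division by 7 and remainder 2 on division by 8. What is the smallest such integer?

18

Since 8·1 ≡ 1 (mod 7), take x = 2 + 8·((4−2)·1 mod 7) = 2 + 8·2 = 18.
Check: 18 mod 7 = 4, 18 mod 8 = 2.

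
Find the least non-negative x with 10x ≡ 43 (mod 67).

11

10⁻¹ ≡ 47 (mod 67) because 10·47 = 470 = 7·67 + 1.
Multiplying both sides by 47: x ≡ 47·43 = 2021 ≡ 11 (mod 67).
Check: 10·11 = 110 = 1·67 + 43.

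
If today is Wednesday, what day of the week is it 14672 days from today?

Wednesday

14672 mod 7 = 0 (since 2096·7 = 14672).
Wednesday + 0 days → Wednesday.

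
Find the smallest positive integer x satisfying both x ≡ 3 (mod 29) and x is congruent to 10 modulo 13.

322

Since 13·9 ≡ 1 (mod 29), take x = 10 + 13·((3−10)·9 mod 29) = 10 + 13·24 = 322.
Check: 322 mod 29 = 3, 322 mod 13 = 10.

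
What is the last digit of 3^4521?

3

Powers of 3 mod 10 repeat with period 4: 3, 9, 7, 1.
4521 mod 4 = 1, so the last digit matches 3^1 = 3.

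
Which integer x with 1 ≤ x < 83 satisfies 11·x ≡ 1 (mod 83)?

68

83 = 7·11 + 6
11 = 1·6 + 5
6 = 1·5 + 1
5 = 5·1 + 0
Back-substituting gives 11·68 ≡ 1 (mod 83).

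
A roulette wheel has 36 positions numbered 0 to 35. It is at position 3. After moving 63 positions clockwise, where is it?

Dividing 63 by 36 gives quotient 1 and remainder 27.
(3 + 27) mod 36 = 30.

30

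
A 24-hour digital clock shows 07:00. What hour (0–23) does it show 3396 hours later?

19

3396 − 141·24 = 12, so 3396 ≡ 12 (mod 24).
(7 + 12) mod 24 = 19.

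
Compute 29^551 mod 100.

29

By repeated squaring mod 100: 29^1≡29, 29^2≡41, 29^4≡81, 29^8≡61, 29^16≡21, 29^32≡41, 29^64≡81, 29^128≡61, 29^256≡21, 29^512≡41.
Since 551 = 1 + 2 + 4 + 32 + 512 in binary, 29^551 ≡ 29·41·81·41·41 ≡ 29 (mod 100).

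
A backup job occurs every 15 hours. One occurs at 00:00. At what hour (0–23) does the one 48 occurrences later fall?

0

48·15 = 720.
720 mod 24 = 0 (since 30·24 = 720).
(0 + 0) mod 24 = 0.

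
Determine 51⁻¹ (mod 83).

70

83 = 1·51 + 32
51 = 1·32 + 19
32 = 1·19 + 13
19 = 1·13 + 6
13 = 2·6 + 1
6 = 6·1 + 0
Back-substituting gives 51·70 ≡ 1 (mod 83).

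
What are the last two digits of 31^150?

01

Square-and-reduce mod 100: 31^1≡31, 31^2≡61, 31^4≡21, 31^8≡41, 31^16≡81, 31^32≡61, 31^64≡21, 31^128≡41.
Since 150 = 2 + 4 + 16 + 128 in binary, 31^150 ≡ 61·21·81·41 ≡ 1 (mod 100).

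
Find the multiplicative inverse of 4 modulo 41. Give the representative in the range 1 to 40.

41 = 10·4 + 1
4 = 4·1 + 0
Back-substituting gives 4·31 ≡ 1 (mod 41).

31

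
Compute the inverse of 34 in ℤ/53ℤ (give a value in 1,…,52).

39

53 = 1·34 + 19
34 = 1·19 + 15
19 = 1·15 + 4
15 = 3·4 + 3
4 = 1·3 + 1
3 = 3·1 + 0
Back-substituting gives 34·39 ≡ 1 (mod 53).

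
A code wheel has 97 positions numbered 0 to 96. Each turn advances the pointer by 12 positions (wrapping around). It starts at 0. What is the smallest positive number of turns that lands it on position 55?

The inverse of 12 mod 97 is 89 (since 12·89 = 1068 ≡ 1).
Multiplying both sides by 89: x ≡ 89·55 = 4895 ≡ 45 (mod 97).
Check: 12·45 = 540 = 5·97 + 55.

45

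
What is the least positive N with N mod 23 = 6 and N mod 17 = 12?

29

x ≡ 12 (mod 17) gives x ∈ {12, 29}.
The first of these with x mod 23 = 6 is 29.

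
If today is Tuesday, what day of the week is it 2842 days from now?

Tuesday

2842 − 406·7 = 0, so 2842 ≡ 0 (mod 7).
Tuesday + 0 days → Tuesday.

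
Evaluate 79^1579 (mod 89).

Square-and-reduce mod 89: 79^1≡79, 79^2≡11, 79^4≡32, 79^8≡45, 79^16≡67, 79^32≡39, 79^64≡8, 79^128≡64, 79^256≡2, 79^512≡4, 79^1024≡16.
Since 1579 = 1 + 2 + 8 + 32 + 512 + 1024 in binary, 79^1579 ≡ 79·11·45·39·4·16 ≡ 47 (mod 89).

47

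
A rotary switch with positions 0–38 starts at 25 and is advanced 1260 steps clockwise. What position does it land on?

1260 = 32·39 + 12, so 1260 mod 39 = 12.
(25 + 12) mod 39 = 37.

37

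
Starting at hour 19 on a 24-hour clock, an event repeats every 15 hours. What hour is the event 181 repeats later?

181·15 = 2715.
Dividing 2715 by 24 gives quotient 113 and remainder 3.
(19 + 3) mod 24 = 22.

22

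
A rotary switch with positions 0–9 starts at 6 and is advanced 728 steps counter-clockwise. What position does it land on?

Dividing 728 by 10 gives quotient 72 and remainder 8.
(6 − 8) mod 10 = 8.

8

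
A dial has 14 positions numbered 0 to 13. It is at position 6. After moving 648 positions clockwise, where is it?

648 − 46·14 = 4, so 648 ≡ 4 (mod 14).
(6 + 4) mod 14 = 10.

10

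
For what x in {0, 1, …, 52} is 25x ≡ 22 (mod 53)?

The inverse of 25 mod 53 is 17 (since 25·17 = 425 ≡ 1).
So x ≡ 17·22 = 374 ≡ 3 (mod 53).

3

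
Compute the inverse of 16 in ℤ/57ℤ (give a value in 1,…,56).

25

16·25 = 400 = 7·57 + 1, so 16⁻¹ ≡ 25 (mod 57).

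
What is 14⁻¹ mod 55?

14·4 = 56 = 1·55 + 1, so 14⁻¹ ≡ 4 (mod 55).

4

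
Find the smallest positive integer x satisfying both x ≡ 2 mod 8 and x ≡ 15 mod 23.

130

Since 23·7 ≡ 1 (mod 8), take x = 15 + 23·((2−15)·7 mod 8) = 15 + 23·5 = 130.
Check: 130 mod 8 = 2, 130 mod 23 = 15.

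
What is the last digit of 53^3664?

Last digits of 3^n: 3, 9, 7, 1 (period 4).
3664 mod 4 = 0, so the last digit matches 3^4 = 1.

1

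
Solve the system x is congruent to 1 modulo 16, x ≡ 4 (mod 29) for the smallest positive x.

33

Since 29·5 ≡ 1 (mod 16), take x = 4 + 29·((1−4)·5 mod 16) = 4 + 29·1 = 33.
Check: 33 mod 16 = 1, 33 mod 29 = 4.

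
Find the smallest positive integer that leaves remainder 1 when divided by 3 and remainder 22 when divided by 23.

22

Since 23·2 ≡ 1 (mod 3), take x = 22 + 23·((1−22)·2 mod 3) = 22 + 23·0 = 22.
Check: 22 mod 3 = 1, 22 mod 23 = 22.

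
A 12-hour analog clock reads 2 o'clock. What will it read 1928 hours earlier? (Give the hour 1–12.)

1928 = 160·12 + 8, so 1928 mod 12 = 8.
2 − 8 → 6 on a 12-hour dial.

6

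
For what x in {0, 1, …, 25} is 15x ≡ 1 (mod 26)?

The inverse of 15 mod 26 is 7 (since 15·7 = 105 ≡ 1).
So x ≡ 7·1 = 7 ≡ 7 (mod 26).

7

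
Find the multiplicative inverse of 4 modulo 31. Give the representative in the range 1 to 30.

4·8 = 32 = 1·31 + 1, so 4⁻¹ ≡ 8 (mod 31).

8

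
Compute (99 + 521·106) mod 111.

521·106 = 55226.
55226 − 497·111 = 59, so 55226 ≡ 59 (mod 111).
(99 + 59) mod 111 = 47.

47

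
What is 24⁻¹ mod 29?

24·23 = 552 = 19·29 + 1, so 24⁻¹ ≡ 23 (mod 29).

23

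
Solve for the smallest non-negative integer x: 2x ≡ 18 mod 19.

9

2⁻¹ ≡ 10 (mod 19) because 2·10 = 20 = 1·19 + 1.
So x ≡ 10·18 = 180 ≡ 9 (mod 19).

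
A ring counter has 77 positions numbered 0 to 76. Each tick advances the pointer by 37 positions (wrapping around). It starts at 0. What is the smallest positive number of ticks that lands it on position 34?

3

37⁻¹ ≡ 25 (mod 77) because 37·25 = 925 = 12·77 + 1.
So x ≡ 25·34 = 850 ≡ 3 (mod 77).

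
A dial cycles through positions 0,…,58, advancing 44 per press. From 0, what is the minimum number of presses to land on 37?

The inverse of 44 mod 59 is 55 (since 44·55 = 2420 ≡ 1).
Multiplying both sides by 55: x ≡ 55·37 = 2035 ≡ 29 (mod 59).
Check: 44·29 = 1276 = 21·59 + 37.

29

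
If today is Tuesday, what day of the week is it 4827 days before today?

4827 = 689·7 + 4, so 4827 mod 7 = 4.
Tuesday − 4 days → Friday.

Friday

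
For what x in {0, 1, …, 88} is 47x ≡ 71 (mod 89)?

47⁻¹ ≡ 36 (mod 89) because 47·36 = 1692 = 19·89 + 1.
So x ≡ 36·71 = 2556 ≡ 64 (mod 89).

64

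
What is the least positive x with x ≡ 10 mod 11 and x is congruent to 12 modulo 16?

Since 16·9 ≡ 1 (mod 11), take x = 12 + 16·((10−12)·9 mod 11) = 12 + 16·4 = 76.
Check: 76 mod 11 = 10, 76 mod 16 = 12.

76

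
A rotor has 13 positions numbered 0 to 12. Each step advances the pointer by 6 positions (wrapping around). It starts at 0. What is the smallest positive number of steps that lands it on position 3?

The inverse of 6 mod 13 is 11 (since 6·11 = 66 ≡ 1).
Multiplying both sides by 11: x ≡ 11·3 = 33 ≡ 7 (mod 13).
Check: 6·7 = 42 = 3·13 + 3.

7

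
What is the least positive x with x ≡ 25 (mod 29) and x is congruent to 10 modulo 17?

x ≡ 10 (mod 17) gives x ∈ {10, 27, 44, 61, 78, 95, 112}.
The first of these with x mod 29 = 25 is 112.

112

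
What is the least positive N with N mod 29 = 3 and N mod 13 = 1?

235

Since 13·9 ≡ 1 (mod 29), take x = 1 + 13·((3−1)·9 mod 29) = 1 + 13·18 = 235.
Check: 235 mod 29 = 3, 235 mod 13 = 1.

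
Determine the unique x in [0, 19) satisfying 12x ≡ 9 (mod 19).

The inverse of 12 mod 19 is 8 (since 12·8 = 96 ≡ 1).
So x ≡ 8·9 = 72 ≡ 15 (mod 19).

15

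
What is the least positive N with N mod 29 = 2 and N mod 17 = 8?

x ≡ 8 (mod 17) gives x ∈ {8, 25, 42, 59, 76, 93, 110, 127, …}.
The first of these with x mod 29 = 2 is 263.

263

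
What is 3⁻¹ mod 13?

3·9 = 27 = 2·13 + 1, so 3⁻¹ ≡ 9 (mod 13).

9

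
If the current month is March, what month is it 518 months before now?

January

Dividing 518 by 12 gives quotient 43 and remainder 2.
March − 2 months → January.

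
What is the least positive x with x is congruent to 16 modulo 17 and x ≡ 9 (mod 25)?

84

x ≡ 16 (mod 17) gives x ∈ {16, 33, 50, 67, 84}.
The first of these with x mod 25 = 9 is 84.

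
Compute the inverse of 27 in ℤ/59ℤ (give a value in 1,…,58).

35

59 = 2·27 + 5
27 = 5·5 + 2
5 = 2·2 + 1
2 = 2·1 + 0
Back-substituting gives 27·35 ≡ 1 (mod 59).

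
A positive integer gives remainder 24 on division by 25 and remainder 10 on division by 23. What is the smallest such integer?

x ≡ 10 (mod 23) gives x ∈ {10, 33, 56, 79, 102, 125, 148, 171, …}.
The first of these with x mod 25 = 24 is 424.

424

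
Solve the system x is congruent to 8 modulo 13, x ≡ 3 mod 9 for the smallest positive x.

x ≡ 3 (mod 9) gives x ∈ {3, 12, 21}.
The first of these with x mod 13 = 8 is 21.

21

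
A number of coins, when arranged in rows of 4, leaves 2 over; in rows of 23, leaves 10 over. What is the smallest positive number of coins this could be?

10

x ≡ 2 (mod 4) gives x ∈ {2, 6, 10}.
The first of these with x mod 23 = 10 is 10.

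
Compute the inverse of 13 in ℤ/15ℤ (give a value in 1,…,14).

15 = 1·13 + 2
13 = 6·2 + 1
2 = 2·1 + 0
Back-substituting gives 13·7 ≡ 1 (mod 15).

7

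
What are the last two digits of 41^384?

61

Square-and-reduce mod 100: 41^1≡41, 41^2≡81, 41^4≡61, 41^8≡21, 41^16≡41, 41^32≡81, 41^64≡61, 41^128≡21, 41^256≡41.
384 = 128 + 256, so 41^384 ≡ 21·41 ≡ 61 (mod 100).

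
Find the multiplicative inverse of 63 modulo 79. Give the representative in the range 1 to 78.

74

79 = 1·63 + 16
63 = 3·16 + 15
16 = 1·15 + 1
15 = 15·1 + 0
Back-substituting gives 63·74 ≡ 1 (mod 79).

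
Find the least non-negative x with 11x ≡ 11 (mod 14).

1

The inverse of 11 mod 14 is 9 (since 11·9 = 99 ≡ 1).
So x ≡ 9·11 = 99 ≡ 1 (mod 14).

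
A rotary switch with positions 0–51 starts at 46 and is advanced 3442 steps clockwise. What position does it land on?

4

3442 − 66·52 = 10, so 3442 ≡ 10 (mod 52).
(46 + 10) mod 52 = 4.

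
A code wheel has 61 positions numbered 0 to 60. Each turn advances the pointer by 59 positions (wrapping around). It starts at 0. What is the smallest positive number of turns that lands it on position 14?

54

59⁻¹ ≡ 30 (mod 61) because 59·30 = 1770 = 29·61 + 1.
So x ≡ 30·14 = 420 ≡ 54 (mod 61).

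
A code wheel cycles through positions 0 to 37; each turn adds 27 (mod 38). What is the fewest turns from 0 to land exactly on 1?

27·31 = 837 = 22·38 + 1, so 27⁻¹ ≡ 31 (mod 38).

31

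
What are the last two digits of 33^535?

By repeated squaring mod 100: 33^1≡33, 33^2≡89, 33^4≡21, 33^8≡41, 33^16≡81, 33^32≡61, 33^64≡21, 33^128≡41, 33^256≡81, 33^512≡61.
Since 535 = 1 + 2 + 4 + 16 + 512 in binary, 33^535 ≡ 33·89·21·81·61 ≡ 57 (mod 100).

57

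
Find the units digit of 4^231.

4

Powers of 4 mod 10 repeat with period 2: 4, 6.
231 mod 2 = 1, so the last digit matches 4^1 = 4.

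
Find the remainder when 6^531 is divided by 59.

24

By repeated squaring mod 59: 6^1≡6, 6^2≡36, 6^4≡57, 6^8≡4, 6^16≡16, 6^32≡20, 6^64≡46, 6^128≡51, 6^256≡5, 6^512≡25.
531 = 1 + 2 + 16 + 512, so 6^531 ≡ 6·36·16·25 ≡ 24 (mod 59).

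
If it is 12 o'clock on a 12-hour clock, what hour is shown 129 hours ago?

3

129 mod 12 = 9 (since 10·12 = 120).
12 − 9 → 3 on a 12-hour dial.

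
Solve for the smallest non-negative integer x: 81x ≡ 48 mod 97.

81⁻¹ ≡ 6 (mod 97) because 81·6 = 486 = 5·97 + 1.
So x ≡ 6·48 = 288 ≡ 94 (mod 97).
Check: 81·94 = 7614 = 78·97 + 48.

94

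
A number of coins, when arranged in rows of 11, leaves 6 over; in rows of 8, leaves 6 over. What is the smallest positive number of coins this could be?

x ≡ 6 (mod 8) gives x ∈ {6}.
The first of these with x mod 11 = 6 is 6.

6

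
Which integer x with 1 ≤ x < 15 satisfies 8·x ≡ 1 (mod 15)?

15 = 1·8 + 7
8 = 1·7 + 1
7 = 7·1 + 0
Back-substituting gives 8·2 ≡ 1 (mod 15).

2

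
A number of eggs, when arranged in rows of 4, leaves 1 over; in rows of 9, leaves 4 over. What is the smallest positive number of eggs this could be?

13

x ≡ 1 (mod 4) gives x ∈ {1, 5, 9, 13}.
The first of these with x mod 9 = 4 is 13.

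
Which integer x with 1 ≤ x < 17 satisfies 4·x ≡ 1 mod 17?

17 = 4·4 + 1
4 = 4·1 + 0
Back-substituting gives 4·13 ≡ 1 (mod 17).

13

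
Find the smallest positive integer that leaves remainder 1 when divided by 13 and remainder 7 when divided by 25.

157

x ≡ 1 (mod 13) gives x ∈ {1, 14, 27, 40, 53, 66, 79, 92, …}.
The first of these with x mod 25 = 7 is 157.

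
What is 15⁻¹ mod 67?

67 = 4·15 + 7
15 = 2·7 + 1
7 = 7·1 + 0
Back-substituting gives 15·9 ≡ 1 (mod 67).

9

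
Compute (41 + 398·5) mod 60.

51

398·5 = 1990.
1990 − 33·60 = 10, so 1990 ≡ 10 (mod 60).
(41 + 10) mod 60 = 51.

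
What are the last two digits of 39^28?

Successive squares of 39 mod 100: 39^1≡39, 39^2≡21, 39^4≡41, 39^8≡81, 39^16≡61.
Since 28 = 4 + 8 + 16 in binary, 39^28 ≡ 41·81·61 ≡ 81 (mod 100).

81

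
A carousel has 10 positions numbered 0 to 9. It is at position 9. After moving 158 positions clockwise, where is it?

Dividing 158 by 10 gives quotient 15 and remainder 8.
(9 + 8) mod 10 = 7.

7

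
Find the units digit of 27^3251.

3

Powers of 7 mod 10 repeat with period 4: 7, 9, 3, 1.
3251 mod 4 = 3, so the last digit matches 7^3 = 3.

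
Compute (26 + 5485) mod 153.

3

5485 mod 153 = 130 (since 35·153 = 5355).
(26 + 130) mod 153 = 3.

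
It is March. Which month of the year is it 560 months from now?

November

560 = 46·12 + 8, so 560 mod 12 = 8.
March + 8 months → November.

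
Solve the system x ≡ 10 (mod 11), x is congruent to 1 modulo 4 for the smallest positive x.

21

Since 4·3 ≡ 1 (mod 11), take x = 1 + 4·((10−1)·3 mod 11) = 1 + 4·5 = 21.
Check: 21 mod 11 = 10, 21 mod 4 = 1.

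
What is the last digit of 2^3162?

4

The units digit of 2^n cycles with period 4: 2, 4, 8, 6, …
3162 leaves remainder 2 on division by 4, so 2^3162 ends in 4.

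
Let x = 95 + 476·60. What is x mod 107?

476·60 = 28560.
28560 − 266·107 = 98, so 28560 ≡ 98 (mod 107).
(95 + 98) mod 107 = 86.

86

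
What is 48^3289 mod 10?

The units digit of 48^n cycles with period 4: 8, 4, 2, 6, …
3289 mod 4 = 1, so the last digit matches 8^1 = 8.

8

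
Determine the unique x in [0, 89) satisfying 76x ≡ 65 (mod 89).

84

76⁻¹ ≡ 41 (mod 89) because 76·41 = 3116 = 35·89 + 1.
Multiplying both sides by 41: x ≡ 41·65 = 2665 ≡ 84 (mod 89).
Check: 76·84 = 6384 = 71·89 + 65.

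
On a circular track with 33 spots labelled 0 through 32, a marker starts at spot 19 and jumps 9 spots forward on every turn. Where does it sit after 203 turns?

31

203·9 = 1827.
1827 − 55·33 = 12, so 1827 ≡ 12 (mod 33).
(19 + 12) mod 33 = 31.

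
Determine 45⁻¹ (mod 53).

33

53 = 1·45 + 8
45 = 5·8 + 5
8 = 1·5 + 3
5 = 1·3 + 2
3 = 1·2 + 1
2 = 2·1 + 0
Back-substituting gives 45·33 ≡ 1 (mod 53).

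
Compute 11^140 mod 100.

Successive squares of 11 mod 100: 11^1≡11, 11^2≡21, 11^4≡41, 11^8≡81, 11^16≡61, 11^32≡21, 11^64≡41, 11^128≡81.
140 = 4 + 8 + 128, so 11^140 ≡ 41·81·81 ≡ 1 (mod 100).

1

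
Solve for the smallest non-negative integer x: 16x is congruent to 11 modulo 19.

The inverse of 16 mod 19 is 6 (since 16·6 = 96 ≡ 1).
So x ≡ 6·11 = 66 ≡ 9 (mod 19).

9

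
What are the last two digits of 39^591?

39

Successive squares of 39 mod 100: 39^1≡39, 39^2≡21, 39^4≡41, 39^8≡81, 39^16≡61, 39^32≡21, 39^64≡41, 39^128≡81, 39^256≡61, 39^512≡21.
Since 591 = 1 + 2 + 4 + 8 + 64 + 512 in binary, 39^591 ≡ 39·21·41·81·41·21 ≡ 39 (mod 100).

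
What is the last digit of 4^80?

The units digit of 4^n cycles with period 2: 4, 6, …
80 leaves remainder 0 on division by 2, so 4^80 ends in 6.

6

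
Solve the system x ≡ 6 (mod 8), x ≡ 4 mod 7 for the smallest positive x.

Since 7·7 ≡ 1 (mod 8), take x = 4 + 7·((6−4)·7 mod 8) = 4 + 7·6 = 46.
Check: 46 mod 8 = 6, 46 mod 7 = 4.

46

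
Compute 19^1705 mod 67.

By repeated squaring mod 67: 19^1≡19, 19^2≡26, 19^4≡6, 19^8≡36, 19^16≡23, 19^32≡60, 19^64≡49, 19^128≡56, 19^256≡54, 19^512≡35, 19^1024≡19.
1705 = 1 + 8 + 32 + 128 + 512 + 1024, so 19^1705 ≡ 19·36·60·56·35·19 ≡ 37 (mod 67).

37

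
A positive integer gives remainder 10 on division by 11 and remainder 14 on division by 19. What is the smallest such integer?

x ≡ 10 (mod 11) gives x ∈ {10, 21, 32, 43, 54, 65, 76, 87, …}.
The first of these with x mod 19 = 14 is 109.

109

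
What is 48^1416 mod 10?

The units digit of 48^n cycles with period 4: 8, 4, 2, 6, …
1416 leaves remainder 0 on division by 4, so 48^1416 ends in 6.

6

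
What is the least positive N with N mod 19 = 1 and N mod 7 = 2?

58

Since 7·11 ≡ 1 (mod 19), take x = 2 + 7·((1−2)·11 mod 19) = 2 + 7·8 = 58.
Check: 58 mod 19 = 1, 58 mod 7 = 2.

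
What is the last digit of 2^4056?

The units digit of 2^n cycles with period 4: 2, 4, 8, 6, …
4056 mod 4 = 0, so the last digit matches 2^4 = 6.

6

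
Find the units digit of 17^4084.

1

Last digits of 7^n: 7, 9, 3, 1 (period 4).
4084 leaves remainder 0 on division by 4, so 17^4084 ends in 1.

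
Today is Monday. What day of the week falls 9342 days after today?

9342 mod 7 = 4 (since 1334·7 = 9338).
Monday + 4 days → Friday.

Friday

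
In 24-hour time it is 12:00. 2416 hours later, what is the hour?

2416 − 100·24 = 16, so 2416 ≡ 16 (mod 24).
(12 + 16) mod 24 = 4.

4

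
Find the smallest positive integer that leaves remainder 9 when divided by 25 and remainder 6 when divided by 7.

34

x ≡ 6 (mod 7) gives x ∈ {6, 13, 20, 27, 34}.
The first of these with x mod 25 = 9 is 34.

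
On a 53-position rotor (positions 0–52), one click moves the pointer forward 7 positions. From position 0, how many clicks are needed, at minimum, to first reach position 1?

38

53 = 7·7 + 4
7 = 1·4 + 3
4 = 1·3 + 1
3 = 3·1 + 0
Back-substituting gives 7·38 ≡ 1 (mod 53).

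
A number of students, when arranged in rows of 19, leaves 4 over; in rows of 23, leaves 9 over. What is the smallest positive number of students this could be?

Since 23·5 ≡ 1 (mod 19), take x = 9 + 23·((4−9)·5 mod 19) = 9 + 23·13 = 308.
Check: 308 mod 19 = 4, 308 mod 23 = 9.

308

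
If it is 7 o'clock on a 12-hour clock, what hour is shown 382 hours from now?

382 = 31·12 + 10, so 382 mod 12 = 10.
7 + 10 → 5 on a 12-hour dial.

5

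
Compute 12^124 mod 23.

Successive squares of 12 mod 23: 12^1≡12, 12^2≡6, 12^4≡13, 12^8≡8, 12^16≡18, 12^32≡2, 12^64≡4.
Since 124 = 4 + 8 + 16 + 32 + 64 in binary, 12^124 ≡ 13·8·18·2·4 ≡ 3 (mod 23).

3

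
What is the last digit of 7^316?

1

The units digit of 7^n cycles with period 4: 7, 9, 3, 1, …
316 leaves remainder 0 on division by 4, so 7^316 ends in 1.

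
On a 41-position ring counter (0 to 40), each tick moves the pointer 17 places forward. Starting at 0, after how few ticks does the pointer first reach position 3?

17⁻¹ ≡ 29 (mod 41) because 17·29 = 493 = 12·41 + 1.
Multiplying both sides by 29: x ≡ 29·3 = 87 ≡ 5 (mod 41).
Check: 17·5 = 85 = 2·41 + 3.

5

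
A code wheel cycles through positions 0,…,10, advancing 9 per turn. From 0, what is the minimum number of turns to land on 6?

8

The inverse of 9 mod 11 is 5 (since 9·5 = 45 ≡ 1).
So x ≡ 5·6 = 30 ≡ 8 (mod 11).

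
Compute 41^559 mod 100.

61

By repeated squaring mod 100: 41^1≡41, 41^2≡81, 41^4≡61, 41^8≡21, 41^16≡41, 41^32≡81, 41^64≡61, 41^128≡21, 41^256≡41, 41^512≡81.
Since 559 = 1 + 2 + 4 + 8 + 32 + 512 in binary, 41^559 ≡ 41·81·61·21·81·81 ≡ 61 (mod 100).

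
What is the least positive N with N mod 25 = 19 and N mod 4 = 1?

x ≡ 1 (mod 4) gives x ∈ {1, 5, 9, 13, 17, 21, 25, 29, …}.
The first of these with x mod 25 = 19 is 69.

69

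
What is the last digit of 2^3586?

4

Powers of 2 mod 10 repeat with period 4: 2, 4, 8, 6.
3586 mod 4 = 2, so the last digit matches 2^2 = 4.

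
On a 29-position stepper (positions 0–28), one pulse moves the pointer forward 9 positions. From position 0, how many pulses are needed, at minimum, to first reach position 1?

13

9·13 = 117 = 4·29 + 1, so 9⁻¹ ≡ 13 (mod 29).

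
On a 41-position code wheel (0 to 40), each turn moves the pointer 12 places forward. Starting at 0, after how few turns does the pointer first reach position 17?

39

12⁻¹ ≡ 24 (mod 41) because 12·24 = 288 = 7·41 + 1.
Multiplying both sides by 24: x ≡ 24·17 = 408 ≡ 39 (mod 41).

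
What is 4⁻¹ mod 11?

4·3 = 12 = 1·11 + 1, so 4⁻¹ ≡ 3 (mod 11).

3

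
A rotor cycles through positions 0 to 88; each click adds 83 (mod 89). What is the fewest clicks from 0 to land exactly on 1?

83·74 = 6142 = 69·89 + 1, so 83⁻¹ ≡ 74 (mod 89).

74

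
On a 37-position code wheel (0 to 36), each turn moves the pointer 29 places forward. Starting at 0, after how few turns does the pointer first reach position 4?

29⁻¹ ≡ 23 (mod 37) because 29·23 = 667 = 18·37 + 1.
Multiplying both sides by 23: x ≡ 23·4 = 92 ≡ 18 (mod 37).
Check: 29·18 = 522 = 14·37 + 4.

18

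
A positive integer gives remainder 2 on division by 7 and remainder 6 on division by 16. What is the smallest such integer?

Since 16·4 ≡ 1 (mod 7), take x = 6 + 16·((2−6)·4 mod 7) = 6 + 16·5 = 86.
Check: 86 mod 7 = 2, 86 mod 16 = 6.

86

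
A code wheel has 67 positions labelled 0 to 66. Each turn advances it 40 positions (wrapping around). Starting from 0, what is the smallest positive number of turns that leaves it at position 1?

62

40·62 = 2480 = 37·67 + 1, so 40⁻¹ ≡ 62 (mod 67).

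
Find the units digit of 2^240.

6

The units digit of 2^n cycles with period 4: 2, 4, 8, 6, …
240 mod 4 = 0, so the last digit matches 2^4 = 6.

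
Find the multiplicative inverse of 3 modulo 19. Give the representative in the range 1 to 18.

13

19 = 6·3 + 1
3 = 3·1 + 0
Back-substituting gives 3·13 ≡ 1 (mod 19).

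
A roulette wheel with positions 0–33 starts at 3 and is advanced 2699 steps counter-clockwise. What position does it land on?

24

2699 mod 34 = 13 (since 79·34 = 2686).
(3 − 13) mod 34 = 24.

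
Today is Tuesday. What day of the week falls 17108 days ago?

Tuesday

17108 mod 7 = 0 (since 2444·7 = 17108).
Tuesday − 0 days → Tuesday.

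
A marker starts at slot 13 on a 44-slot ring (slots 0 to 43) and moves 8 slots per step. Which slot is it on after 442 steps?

29

442·8 = 3536.
3536 mod 44 = 16 (since 80·44 = 3520).
(13 + 16) mod 44 = 29.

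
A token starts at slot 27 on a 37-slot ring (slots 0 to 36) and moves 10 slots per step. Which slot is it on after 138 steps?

138·10 = 1380.
Dividing 1380 by 37 gives quotient 37 and remainder 11.
(27 + 11) mod 37 = 1.

1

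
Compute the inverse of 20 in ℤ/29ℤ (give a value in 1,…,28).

16

29 = 1·20 + 9
20 = 2·9 + 2
9 = 4·2 + 1
2 = 2·1 + 0
Back-substituting gives 20·16 ≡ 1 (mod 29).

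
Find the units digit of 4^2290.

6

Last digits of 4^n: 4, 6 (period 2).
2290 mod 2 = 0, so the last digit matches 4^2 = 6.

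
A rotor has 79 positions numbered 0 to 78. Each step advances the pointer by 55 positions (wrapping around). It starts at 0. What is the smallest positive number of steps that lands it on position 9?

The inverse of 55 mod 79 is 23 (since 55·23 = 1265 ≡ 1).
Multiplying both sides by 23: x ≡ 23·9 = 207 ≡ 49 (mod 79).
Check: 55·49 = 2695 = 34·79 + 9.

49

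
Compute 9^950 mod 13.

Square-and-reduce mod 13: 9^1≡9, 9^2≡3, 9^4≡9, 9^8≡3, 9^16≡9, 9^32≡3, 9^64≡9, 9^128≡3, 9^256≡9, 9^512≡3.
950 = 2 + 4 + 16 + 32 + 128 + 256 + 512, so 9^950 ≡ 3·9·9·3·3·9·3 ≡ 3 (mod 13).

3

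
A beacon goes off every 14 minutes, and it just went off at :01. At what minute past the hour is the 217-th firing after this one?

39

217·14 = 3038.
Dividing 3038 by 60 gives quotient 50 and remainder 38.
(1 + 38) mod 60 = 39.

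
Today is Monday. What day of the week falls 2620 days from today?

2620 = 374·7 + 2, so 2620 mod 7 = 2.
Monday + 2 days → Wednesday.

Wednesday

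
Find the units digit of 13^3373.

3

Powers of 3 mod 10 repeat with period 4: 3, 9, 7, 1.
3373 mod 4 = 1, so the last digit matches 3^1 = 3.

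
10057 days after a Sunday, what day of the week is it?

Friday

10057 − 1436·7 = 5, so 10057 ≡ 5 (mod 7).
Sunday + 5 days → Friday.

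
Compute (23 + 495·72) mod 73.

495·72 = 35640.
35640 = 488·73 + 16, so 35640 mod 73 = 16.
(23 + 16) mod 73 = 39.

39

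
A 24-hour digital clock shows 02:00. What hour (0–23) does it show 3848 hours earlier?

18

3848 − 160·24 = 8, so 3848 ≡ 8 (mod 24).
(2 − 8) mod 24 = 18.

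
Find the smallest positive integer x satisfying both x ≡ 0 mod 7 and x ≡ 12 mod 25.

x ≡ 0 (mod 7) gives x ∈ {0, 7, 14, 21, 28, 35, 42, 49, …}.
The first of these with x mod 25 = 12 is 112.

112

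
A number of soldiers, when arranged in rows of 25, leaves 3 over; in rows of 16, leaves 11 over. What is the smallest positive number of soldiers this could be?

Since 16·11 ≡ 1 (mod 25), take x = 11 + 16·((3−11)·11 mod 25) = 11 + 16·12 = 203.
Check: 203 mod 25 = 3, 203 mod 16 = 11.

203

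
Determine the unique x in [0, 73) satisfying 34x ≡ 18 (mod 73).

34⁻¹ ≡ 58 (mod 73) because 34·58 = 1972 = 27·73 + 1.
So x ≡ 58·18 = 1044 ≡ 22 (mod 73).

22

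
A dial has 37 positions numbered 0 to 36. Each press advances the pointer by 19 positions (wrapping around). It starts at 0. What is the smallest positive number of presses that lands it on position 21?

The inverse of 19 mod 37 is 2 (since 19·2 = 38 ≡ 1).
Multiplying both sides by 2: x ≡ 2·21 = 42 ≡ 5 (mod 37).

5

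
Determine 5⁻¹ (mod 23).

14

5·14 = 70 = 3·23 + 1, so 5⁻¹ ≡ 14 (mod 23).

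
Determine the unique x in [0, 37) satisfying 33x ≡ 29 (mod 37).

2

The inverse of 33 mod 37 is 9 (since 33·9 = 297 ≡ 1).
Multiplying both sides by 9: x ≡ 9·29 = 261 ≡ 2 (mod 37).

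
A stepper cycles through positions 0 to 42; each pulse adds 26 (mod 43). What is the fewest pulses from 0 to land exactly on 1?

43 = 1·26 + 17
26 = 1·17 + 9
17 = 1·9 + 8
9 = 1·8 + 1
8 = 8·1 + 0
Back-substituting gives 26·5 ≡ 1 (mod 43).

5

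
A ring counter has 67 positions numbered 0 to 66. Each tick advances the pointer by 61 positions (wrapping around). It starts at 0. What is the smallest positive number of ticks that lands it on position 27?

61⁻¹ ≡ 11 (mod 67) because 61·11 = 671 = 10·67 + 1.
Multiplying both sides by 11: x ≡ 11·27 = 297 ≡ 29 (mod 67).

29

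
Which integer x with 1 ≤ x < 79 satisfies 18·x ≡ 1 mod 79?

18·22 = 396 = 5·79 + 1, so 18⁻¹ ≡ 22 (mod 79).

22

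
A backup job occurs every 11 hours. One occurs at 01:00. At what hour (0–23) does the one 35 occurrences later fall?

35·11 = 385.
385 − 16·24 = 1, so 385 ≡ 1 (mod 24).
(1 + 1) mod 24 = 2.

2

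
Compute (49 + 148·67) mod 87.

148·67 = 9916.
Dividing 9916 by 87 gives quotient 113 and remainder 85.
(49 + 85) mod 87 = 47.

47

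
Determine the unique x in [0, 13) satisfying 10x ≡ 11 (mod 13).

5

The inverse of 10 mod 13 is 4 (since 10·4 = 40 ≡ 1).
So x ≡ 4·11 = 44 ≡ 5 (mod 13).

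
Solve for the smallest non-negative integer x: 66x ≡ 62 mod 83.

11

66⁻¹ ≡ 39 (mod 83) because 66·39 = 2574 = 31·83 + 1.
Multiplying both sides by 39: x ≡ 39·62 = 2418 ≡ 11 (mod 83).
Check: 66·11 = 726 = 8·83 + 62.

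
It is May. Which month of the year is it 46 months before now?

46 mod 12 = 10 (since 3·12 = 36).
May − 10 months → July.

July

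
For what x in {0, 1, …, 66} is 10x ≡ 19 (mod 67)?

The inverse of 10 mod 67 is 47 (since 10·47 = 470 ≡ 1).
Multiplying both sides by 47: x ≡ 47·19 = 893 ≡ 22 (mod 67).

22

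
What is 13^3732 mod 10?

1

Powers of 3 mod 10 repeat with period 4: 3, 9, 7, 1.
3732 mod 4 = 0, so the last digit matches 3^4 = 1.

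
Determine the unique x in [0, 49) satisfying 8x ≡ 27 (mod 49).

34

The inverse of 8 mod 49 is 43 (since 8·43 = 344 ≡ 1).
So x ≡ 43·27 = 1161 ≡ 34 (mod 49).
Check: 8·34 = 272 = 5·49 + 27.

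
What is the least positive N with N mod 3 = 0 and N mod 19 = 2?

x ≡ 0 (mod 3) gives x ∈ {0, 3, 6, 9, 12, 15, 18, 21}.
The first of these with x mod 19 = 2 is 21.

21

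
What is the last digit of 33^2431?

7

The units digit of 33^n cycles with period 4: 3, 9, 7, 1, …
2431 leaves remainder 3 on division by 4, so 33^2431 ends in 7.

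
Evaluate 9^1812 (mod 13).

Square-and-reduce mod 13: 9^1≡9, 9^2≡3, 9^4≡9, 9^8≡3, 9^16≡9, 9^32≡3, 9^64≡9, 9^128≡3, 9^256≡9, 9^512≡3, 9^1024≡9.
1812 = 4 + 16 + 256 + 512 + 1024, so 9^1812 ≡ 9·9·9·3·9 ≡ 1 (mod 13).

1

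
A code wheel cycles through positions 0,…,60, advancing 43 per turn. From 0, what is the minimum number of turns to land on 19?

43⁻¹ ≡ 44 (mod 61) because 43·44 = 1892 = 31·61 + 1.
So x ≡ 44·19 = 836 ≡ 43 (mod 61).
Check: 43·43 = 1849 = 30·61 + 19.

43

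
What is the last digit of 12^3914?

Powers of 2 mod 10 repeat with period 4: 2, 4, 8, 6.
3914 leaves remainder 2 on division by 4, so 12^3914 ends in 4.

4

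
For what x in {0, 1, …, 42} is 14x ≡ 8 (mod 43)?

14⁻¹ ≡ 40 (mod 43) because 14·40 = 560 = 13·43 + 1.
Multiplying both sides by 40: x ≡ 40·8 = 320 ≡ 19 (mod 43).

19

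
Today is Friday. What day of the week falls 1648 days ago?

Dividing 1648 by 7 gives quotient 235 and remainder 3.
Friday − 3 days → Tuesday.

Tuesday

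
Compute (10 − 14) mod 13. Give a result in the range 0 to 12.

14 mod 13 = 1 (since 1·13 = 13).
(10 − 1) mod 13 = 9.

9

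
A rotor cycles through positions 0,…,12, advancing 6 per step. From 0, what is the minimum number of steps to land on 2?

9

The inverse of 6 mod 13 is 11 (since 6·11 = 66 ≡ 1).
So x ≡ 11·2 = 22 ≡ 9 (mod 13).
Check: 6·9 = 54 = 4·13 + 2.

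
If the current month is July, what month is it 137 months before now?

137 − 11·12 = 5, so 137 ≡ 5 (mod 12).
July − 5 months → February.

February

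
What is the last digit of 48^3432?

6

Last digits of 8^n: 8, 4, 2, 6 (period 4).
3432 leaves remainder 0 on division by 4, so 48^3432 ends in 6.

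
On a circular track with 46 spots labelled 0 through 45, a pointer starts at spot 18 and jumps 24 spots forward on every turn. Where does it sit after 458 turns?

16

458·24 = 10992.
10992 mod 46 = 44 (since 238·46 = 10948).
(18 + 44) mod 46 = 16.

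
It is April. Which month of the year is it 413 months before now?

November

413 = 34·12 + 5, so 413 mod 12 = 5.
April − 5 months → November.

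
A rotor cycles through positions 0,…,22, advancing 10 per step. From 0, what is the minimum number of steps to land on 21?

9

10⁻¹ ≡ 7 (mod 23) because 10·7 = 70 = 3·23 + 1.
Multiplying both sides by 7: x ≡ 7·21 = 147 ≡ 9 (mod 23).
Check: 10·9 = 90 = 3·23 + 21.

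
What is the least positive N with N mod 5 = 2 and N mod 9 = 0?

x ≡ 2 (mod 5) gives x ∈ {2, 7, 12, 17, 22, 27}.
The first of these with x mod 9 = 0 is 27.

27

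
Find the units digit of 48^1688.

Powers of 8 mod 10 repeat with period 4: 8, 4, 2, 6.
1688 mod 4 = 0, so the last digit matches 8^4 = 6.

6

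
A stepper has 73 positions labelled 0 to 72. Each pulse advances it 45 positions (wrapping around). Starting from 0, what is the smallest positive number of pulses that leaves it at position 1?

13

45·13 = 585 = 8·73 + 1, so 45⁻¹ ≡ 13 (mod 73).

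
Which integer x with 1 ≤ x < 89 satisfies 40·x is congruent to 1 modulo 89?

69

40·69 = 2760 = 31·89 + 1, so 40⁻¹ ≡ 69 (mod 89).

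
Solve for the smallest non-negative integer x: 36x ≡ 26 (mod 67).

64

The inverse of 36 mod 67 is 54 (since 36·54 = 1944 ≡ 1).
Multiplying both sides by 54: x ≡ 54·26 = 1404 ≡ 64 (mod 67).
Check: 36·64 = 2304 = 34·67 + 26.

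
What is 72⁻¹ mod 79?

45

79 = 1·72 + 7
72 = 10·7 + 2
7 = 3·2 + 1
2 = 2·1 + 0
Back-substituting gives 72·45 ≡ 1 (mod 79).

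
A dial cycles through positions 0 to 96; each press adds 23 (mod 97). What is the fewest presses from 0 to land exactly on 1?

23·38 = 874 = 9·97 + 1, so 23⁻¹ ≡ 38 (mod 97).

38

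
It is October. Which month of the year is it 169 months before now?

September

169 − 14·12 = 1, so 169 ≡ 1 (mod 12).
October − 1 month → September.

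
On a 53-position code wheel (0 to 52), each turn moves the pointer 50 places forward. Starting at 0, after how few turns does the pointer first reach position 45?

38

The inverse of 50 mod 53 is 35 (since 50·35 = 1750 ≡ 1).
So x ≡ 35·45 = 1575 ≡ 38 (mod 53).
Check: 50·38 = 1900 = 35·53 + 45.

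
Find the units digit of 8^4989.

8

The units digit of 8^n cycles with period 4: 8, 4, 2, 6, …
4989 leaves remainder 1 on division by 4, so 8^4989 ends in 8.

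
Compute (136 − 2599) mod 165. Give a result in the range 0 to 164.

12

Dividing 2599 by 165 gives quotient 15 and remainder 124.
(136 − 124) mod 165 = 12.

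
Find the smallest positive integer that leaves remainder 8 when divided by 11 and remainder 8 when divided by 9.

8

x ≡ 8 (mod 9) gives x ∈ {8}.
The first of these with x mod 11 = 8 is 8.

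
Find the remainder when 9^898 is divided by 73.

By repeated squaring mod 73: 9^1≡9, 9^2≡8, 9^4≡64, 9^8≡8, 9^16≡64, 9^32≡8, 9^64≡64, 9^128≡8, 9^256≡64, 9^512≡8.
Since 898 = 2 + 128 + 256 + 512 in binary, 9^898 ≡ 8·8·64·8 ≡ 64 (mod 73).

64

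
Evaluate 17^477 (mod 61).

Square-and-reduce mod 61: 17^1≡17, 17^2≡45, 17^4≡12, 17^8≡22, 17^16≡57, 17^32≡16, 17^64≡12, 17^128≡22, 17^256≡57.
477 = 1 + 4 + 8 + 16 + 64 + 128 + 256, so 17^477 ≡ 17·12·22·57·12·22·57 ≡ 37 (mod 61).

37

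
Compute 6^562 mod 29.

7

Successive squares of 6 mod 29: 6^1≡6, 6^2≡7, 6^4≡20, 6^8≡23, 6^16≡7, 6^32≡20, 6^64≡23, 6^128≡7, 6^256≡20, 6^512≡23.
Since 562 = 2 + 16 + 32 + 512 in binary, 6^562 ≡ 7·7·20·23 ≡ 7 (mod 29).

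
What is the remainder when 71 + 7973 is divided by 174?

40

7973 = 45·174 + 143, so 7973 mod 174 = 143.
(71 + 143) mod 174 = 40.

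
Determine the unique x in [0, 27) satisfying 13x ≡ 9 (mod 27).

9

The inverse of 13 mod 27 is 25 (since 13·25 = 325 ≡ 1).
So x ≡ 25·9 = 225 ≡ 9 (mod 27).
Check: 13·9 = 117 = 4·27 + 9.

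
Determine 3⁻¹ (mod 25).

25 = 8·3 + 1
3 = 3·1 + 0
Back-substituting gives 3·17 ≡ 1 (mod 25).

17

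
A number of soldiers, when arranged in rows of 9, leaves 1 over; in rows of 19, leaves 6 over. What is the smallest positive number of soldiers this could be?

82

x ≡ 1 (mod 9) gives x ∈ {1, 10, 19, 28, 37, 46, 55, 64, …}.
The first of these with x mod 19 = 6 is 82.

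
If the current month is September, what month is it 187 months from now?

April

187 = 15·12 + 7, so 187 mod 12 = 7.
September + 7 months → April.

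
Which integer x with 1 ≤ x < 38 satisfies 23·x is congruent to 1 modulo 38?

5

23·5 = 115 = 3·38 + 1, so 23⁻¹ ≡ 5 (mod 38).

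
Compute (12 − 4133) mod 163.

117

4133 mod 163 = 58 (since 25·163 = 4075).
(12 − 58) mod 163 = 117.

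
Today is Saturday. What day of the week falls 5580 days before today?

Friday

5580 mod 7 = 1 (since 797·7 = 5579).
Saturday − 1 day → Friday.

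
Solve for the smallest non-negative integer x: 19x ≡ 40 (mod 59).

58

19⁻¹ ≡ 28 (mod 59) because 19·28 = 532 = 9·59 + 1.
Multiplying both sides by 28: x ≡ 28·40 = 1120 ≡ 58 (mod 59).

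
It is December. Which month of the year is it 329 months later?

May

329 = 27·12 + 5, so 329 mod 12 = 5.
December + 5 months → May.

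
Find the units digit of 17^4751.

3

Powers of 7 mod 10 repeat with period 4: 7, 9, 3, 1.
4751 mod 4 = 3, so the last digit matches 7^3 = 3.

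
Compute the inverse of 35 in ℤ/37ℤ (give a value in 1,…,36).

37 = 1·35 + 2
35 = 17·2 + 1
2 = 2·1 + 0
Back-substituting gives 35·18 ≡ 1 (mod 37).

18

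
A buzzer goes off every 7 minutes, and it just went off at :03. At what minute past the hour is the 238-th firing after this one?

49

238·7 = 1666.
Dividing 1666 by 60 gives quotient 27 and remainder 46.
(3 + 46) mod 60 = 49.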